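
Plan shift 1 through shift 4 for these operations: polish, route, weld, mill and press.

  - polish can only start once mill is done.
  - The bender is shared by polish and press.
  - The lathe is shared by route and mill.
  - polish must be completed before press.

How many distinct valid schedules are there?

Splitting on polish: it can be shift 2 (24), shift 3 (24). Listing each branch's schedules as (route, weld, mill, press) by shift number:
polish=shift 2: (2,1,1,3) (2,1,1,4) (2,2,1,3) (2,2,1,4) (2,3,1,3) (2,3,1,4) (2,4,1,3) (2,4,1,4) (3,1,1,3) (3,1,1,4) (3,2,1,3) (3,2,1,4) (3,3,1,3) (3,3,1,4) (3,4,1,3) (3,4,1,4) (4,1,1,3) (4,1,1,4) (4,2,1,3) (4,2,1,4) (4,3,1,3) (4,3,1,4) (4,4,1,3) (4,4,1,4) — 24.
polish=shift 3: (1,1,2,4) (1,2,2,4) (1,3,2,4) (1,4,2,4) (2,1,1,4) (2,2,1,4) (2,3,1,4) (2,4,1,4) (3,1,1,4) (3,1,2,4) (3,2,1,4) (3,2,2,4) (3,3,1,4) (3,3,2,4) (3,4,1,4) (3,4,2,4) (4,1,1,4) (4,1,2,4) (4,2,1,4) (4,2,2,4) (4,3,1,4) (4,3,2,4) (4,4,1,4) (4,4,2,4) — 24.
Summing: 24 + 24 = 48.

48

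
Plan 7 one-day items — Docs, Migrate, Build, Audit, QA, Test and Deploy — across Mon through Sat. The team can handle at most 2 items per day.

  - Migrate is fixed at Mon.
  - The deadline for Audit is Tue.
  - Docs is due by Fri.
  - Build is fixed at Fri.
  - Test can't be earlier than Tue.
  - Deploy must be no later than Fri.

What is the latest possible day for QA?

QA at Sat is achievable: QA=Sat; Docs=Tue; Test=Tue; Audit=Mon; Deploy=Wed; Build=Fri; Migrate=Mon.

Sat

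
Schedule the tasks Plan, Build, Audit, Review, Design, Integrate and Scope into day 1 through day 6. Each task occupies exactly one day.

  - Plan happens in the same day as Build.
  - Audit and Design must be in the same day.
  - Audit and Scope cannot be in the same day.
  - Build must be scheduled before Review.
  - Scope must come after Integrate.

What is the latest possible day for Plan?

Plan must be in the same day as Build, which can't be after day 5, so Plan is at most day 5.
Plan at day 5 is achievable: Integrate=day 1; Audit=day 1; Scope=day 2; Review=day 6; Build=day 5; Design=day 1; Plan=day 5.

day 5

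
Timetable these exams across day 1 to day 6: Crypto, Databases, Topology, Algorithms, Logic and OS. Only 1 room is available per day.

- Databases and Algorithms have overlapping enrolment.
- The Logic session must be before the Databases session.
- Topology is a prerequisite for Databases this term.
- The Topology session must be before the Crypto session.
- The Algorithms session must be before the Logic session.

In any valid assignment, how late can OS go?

day 6

OS at day 6 is achievable: Logic in day 3, Databases in day 4, OS in day 6, Algorithms in day 2, Topology in day 1, Crypto in day 5.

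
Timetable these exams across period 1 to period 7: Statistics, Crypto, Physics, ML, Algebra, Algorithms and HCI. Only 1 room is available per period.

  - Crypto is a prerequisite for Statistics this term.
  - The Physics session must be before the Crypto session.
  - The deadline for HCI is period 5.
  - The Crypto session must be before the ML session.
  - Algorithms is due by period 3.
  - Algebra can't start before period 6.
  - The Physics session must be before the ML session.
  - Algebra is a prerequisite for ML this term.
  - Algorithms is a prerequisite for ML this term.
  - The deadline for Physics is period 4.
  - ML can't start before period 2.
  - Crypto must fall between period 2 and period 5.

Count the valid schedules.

Splitting on Statistics: it can be period 4 (3), period 5 (9). Listing each branch's schedules as (Crypto, Physics, ML, Algebra, Algorithms, HCI) by period number:
Statistics=period 4: (2,1,7,6,3,5) (3,1,7,6,2,5) (3,2,7,6,1,5) — 3.
Statistics=period 5: (2,1,7,6,3,4) (3,1,7,6,2,4) (3,2,7,6,1,4) (4,1,7,6,2,3) (4,1,7,6,3,2) (4,2,7,6,1,3) (4,2,7,6,3,1) (4,3,7,6,1,2) (4,3,7,6,2,1) — 9.
Summing: 3 + 9 = 12.

12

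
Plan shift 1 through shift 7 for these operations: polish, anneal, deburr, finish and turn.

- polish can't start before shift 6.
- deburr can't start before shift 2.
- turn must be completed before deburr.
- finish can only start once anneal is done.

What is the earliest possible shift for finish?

Precedence pushes finish to at least shift 2.
finish at shift 2 is achievable: anneal in shift 1; turn in shift 1; deburr in shift 2; finish in shift 2; polish in shift 6.

shift 2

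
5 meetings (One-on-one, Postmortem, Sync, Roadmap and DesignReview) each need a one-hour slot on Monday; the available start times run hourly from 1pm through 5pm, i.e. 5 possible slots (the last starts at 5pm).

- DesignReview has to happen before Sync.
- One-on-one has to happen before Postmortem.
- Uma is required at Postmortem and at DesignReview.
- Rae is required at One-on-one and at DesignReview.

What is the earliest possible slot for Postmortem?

2pm

Precedence pushes Postmortem to at least 2pm.
Postmortem at 2pm is achievable: Postmortem -> 2pm, One-on-one -> 1pm, Sync -> 4pm, Roadmap -> 1pm, DesignReview -> 3pm.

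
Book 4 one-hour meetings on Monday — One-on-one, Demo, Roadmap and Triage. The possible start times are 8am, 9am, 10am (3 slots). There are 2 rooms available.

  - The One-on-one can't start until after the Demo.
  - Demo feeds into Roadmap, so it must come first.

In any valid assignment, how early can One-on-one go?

9am

Precedence pushes One-on-one to at least 9am.
One-on-one at 9am is achievable: Roadmap -> 9am, Demo -> 8am, Triage -> 8am, One-on-one -> 9am.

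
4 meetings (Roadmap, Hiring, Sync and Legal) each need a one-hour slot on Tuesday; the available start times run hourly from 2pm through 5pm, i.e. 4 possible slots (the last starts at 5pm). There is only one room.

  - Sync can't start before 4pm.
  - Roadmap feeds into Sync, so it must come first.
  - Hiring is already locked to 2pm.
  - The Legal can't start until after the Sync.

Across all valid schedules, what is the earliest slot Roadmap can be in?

Downstream work caps Roadmap at 3pm.
Roadmap at 3pm is achievable: Sync -> 4pm, Roadmap -> 3pm, Hiring -> 2pm, Legal -> 5pm.
Nothing earlier works — the capacity limit rule out every slot before 3pm.

3pm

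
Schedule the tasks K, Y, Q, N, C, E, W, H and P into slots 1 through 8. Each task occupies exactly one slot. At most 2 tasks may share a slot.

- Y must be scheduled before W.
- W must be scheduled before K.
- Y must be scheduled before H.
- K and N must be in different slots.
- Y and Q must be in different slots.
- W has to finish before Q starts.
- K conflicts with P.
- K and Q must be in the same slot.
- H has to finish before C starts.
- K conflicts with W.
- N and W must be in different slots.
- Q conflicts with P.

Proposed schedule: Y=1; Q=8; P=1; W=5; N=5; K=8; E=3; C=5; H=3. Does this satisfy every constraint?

No — it violates: N and W must be in different slots

K and N must be in different slots — holds.
Y must be scheduled before W — holds.
N and W must be in different slots — violated.
K conflicts with W — holds.
K conflicts with P — holds.
Y must be scheduled before H — holds.
Y and Q must be in different slots — holds.
H has to finish before C starts — holds.
K and Q must be in the same slot — holds.
W must be scheduled before K — holds.
At most 2 tasks may share a slot — violated.
Q conflicts with P — holds.
W has to finish before Q starts — holds.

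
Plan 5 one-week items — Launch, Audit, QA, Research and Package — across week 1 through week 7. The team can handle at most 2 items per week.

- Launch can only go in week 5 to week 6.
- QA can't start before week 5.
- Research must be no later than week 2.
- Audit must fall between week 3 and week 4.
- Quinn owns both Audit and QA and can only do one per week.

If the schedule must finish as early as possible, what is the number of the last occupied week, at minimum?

With at most 2 per week and 5 work items, at least 3 weeks are needed.
Launch can't be placed before week 5, so the schedule must run through at least week 5.
5 works (last occupied week: week 5): for example Package=week 1, Launch=week 5, Audit=week 3, Research=week 1, QA=week 5.

5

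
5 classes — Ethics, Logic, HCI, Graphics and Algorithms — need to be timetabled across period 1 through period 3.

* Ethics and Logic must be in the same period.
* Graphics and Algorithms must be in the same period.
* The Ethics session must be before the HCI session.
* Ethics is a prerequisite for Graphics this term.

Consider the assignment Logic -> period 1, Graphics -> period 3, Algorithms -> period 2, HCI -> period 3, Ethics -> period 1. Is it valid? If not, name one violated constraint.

Ethics and Logic must be in the same period — holds.
Graphics and Algorithms must be in the same period — violated.
Ethics is a prerequisite for Graphics this term — holds.
The Ethics session must be before the HCI session — holds.

No. Graphics and Algorithms must be in the same period is not satisfied.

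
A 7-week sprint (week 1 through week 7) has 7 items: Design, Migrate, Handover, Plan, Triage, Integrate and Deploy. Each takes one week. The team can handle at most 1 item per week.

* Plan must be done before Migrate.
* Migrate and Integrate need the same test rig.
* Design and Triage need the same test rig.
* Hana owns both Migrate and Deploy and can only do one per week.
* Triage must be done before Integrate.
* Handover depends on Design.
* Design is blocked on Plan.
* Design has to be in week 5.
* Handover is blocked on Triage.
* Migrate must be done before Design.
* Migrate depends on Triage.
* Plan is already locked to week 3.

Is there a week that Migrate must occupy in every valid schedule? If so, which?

week 4

Plan is fixed at week 3 and must come before Migrate, so Migrate is at least week 4.
Design is fixed at week 5 and must come after Migrate, so Migrate is at most week 4.
So Migrate must be week 4.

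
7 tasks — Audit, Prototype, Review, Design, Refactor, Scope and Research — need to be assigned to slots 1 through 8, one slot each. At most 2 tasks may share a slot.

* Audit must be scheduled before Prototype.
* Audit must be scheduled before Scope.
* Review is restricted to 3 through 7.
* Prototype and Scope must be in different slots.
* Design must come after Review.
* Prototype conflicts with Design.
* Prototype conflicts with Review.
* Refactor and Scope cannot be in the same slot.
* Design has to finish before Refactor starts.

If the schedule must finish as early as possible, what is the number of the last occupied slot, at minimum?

The precedence chain requires at least 3 distinct slots.
With at most 2 per slot and 7 tasks, at least 4 slots are needed.
Propagating the time windows through the other constraints, Refactor can't land before 5, so the schedule must run through at least slot 5.
5 works (last occupied slot: 5): for example Review in 3; Design in 4; Refactor in 5; Scope in 3; Research in 1; Audit in 1; Prototype in 2.

5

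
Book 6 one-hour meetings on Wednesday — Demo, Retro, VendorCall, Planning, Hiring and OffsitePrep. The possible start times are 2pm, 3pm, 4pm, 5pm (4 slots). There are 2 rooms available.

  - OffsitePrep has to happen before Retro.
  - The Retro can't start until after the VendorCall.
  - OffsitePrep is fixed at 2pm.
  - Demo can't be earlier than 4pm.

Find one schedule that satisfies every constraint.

OffsitePrep in 2pm; Planning in 3pm; Demo in 4pm; Hiring in 4pm; VendorCall in 2pm; Retro in 3pm

Checking: OffsitePrep(2pm) before Retro(3pm); VendorCall(2pm) before Retro(3pm); Demo=4pm in [4pm,5pm]; OffsitePrep=2pm in [2pm,2pm]; max 2 per slot (cap 2).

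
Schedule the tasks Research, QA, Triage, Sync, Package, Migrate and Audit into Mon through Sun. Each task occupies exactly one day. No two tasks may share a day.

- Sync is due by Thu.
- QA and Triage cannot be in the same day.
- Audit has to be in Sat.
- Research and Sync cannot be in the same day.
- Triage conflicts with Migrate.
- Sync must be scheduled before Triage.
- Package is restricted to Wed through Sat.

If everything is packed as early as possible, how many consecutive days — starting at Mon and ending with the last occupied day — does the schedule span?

7

The precedence chain requires at least 2 distinct days.
With at most 1 per day and 7 tasks, at least 7 days are needed.
Audit can't be placed before Sat — that is day 6 counting from Mon — so the schedule must run through at least 6 days.
7 works (last occupied day: Sun): for example QA in Fri, Package in Wed, Audit in Sat, Research in Thu, Sync in Mon, Triage in Tue, Migrate in Sun.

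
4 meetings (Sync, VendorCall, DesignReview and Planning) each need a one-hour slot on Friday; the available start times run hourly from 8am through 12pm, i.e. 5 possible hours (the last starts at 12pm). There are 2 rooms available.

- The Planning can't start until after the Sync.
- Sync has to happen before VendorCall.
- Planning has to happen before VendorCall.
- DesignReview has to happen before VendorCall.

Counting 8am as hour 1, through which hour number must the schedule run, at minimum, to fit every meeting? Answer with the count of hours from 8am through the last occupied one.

3

The precedence chain requires at least 3 distinct hours.
With at most 2 per hour and 4 meetings, at least 2 hours are needed.
3 works (last occupied hour: 10am): for example Sync in 8am; VendorCall in 10am; DesignReview in 8am; Planning in 9am.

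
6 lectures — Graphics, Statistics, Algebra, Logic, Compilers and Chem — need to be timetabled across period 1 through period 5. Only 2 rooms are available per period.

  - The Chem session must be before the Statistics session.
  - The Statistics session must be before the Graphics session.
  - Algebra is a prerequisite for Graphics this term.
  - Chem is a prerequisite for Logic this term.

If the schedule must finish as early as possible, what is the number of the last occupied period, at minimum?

3

The precedence chain requires at least 3 distinct periods.
With at most 2 per period and 6 lectures, at least 3 periods are needed.
3 works (last occupied period: period 3): for example Algebra -> period 1; Statistics -> period 2; Chem -> period 1; Compilers -> period 3; Graphics -> period 3; Logic -> period 2.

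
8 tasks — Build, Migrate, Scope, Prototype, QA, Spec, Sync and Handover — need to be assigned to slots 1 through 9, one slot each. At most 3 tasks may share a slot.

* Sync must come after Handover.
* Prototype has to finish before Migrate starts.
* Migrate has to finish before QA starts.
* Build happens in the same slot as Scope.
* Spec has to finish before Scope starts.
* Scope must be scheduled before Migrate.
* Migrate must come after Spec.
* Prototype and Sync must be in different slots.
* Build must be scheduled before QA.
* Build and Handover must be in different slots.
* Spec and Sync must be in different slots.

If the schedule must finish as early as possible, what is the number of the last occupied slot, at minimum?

slot 4

The precedence chain requires at least 4 distinct slots.
With at most 3 per slot and 8 tasks, at least 3 slots are needed.
4 works (last occupied slot: 4): for example Migrate=3, Spec=1, Scope=2, Build=2, QA=4, Sync=2, Handover=1, Prototype=1.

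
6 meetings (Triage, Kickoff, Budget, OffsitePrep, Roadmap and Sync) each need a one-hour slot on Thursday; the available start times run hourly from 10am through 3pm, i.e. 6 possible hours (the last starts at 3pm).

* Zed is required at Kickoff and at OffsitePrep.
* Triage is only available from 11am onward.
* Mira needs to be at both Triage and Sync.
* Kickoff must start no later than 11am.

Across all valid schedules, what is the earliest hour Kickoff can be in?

10am

Kickoff's own window allows nothing later than 11am.
Kickoff at 10am is achievable: Roadmap=10am, OffsitePrep=11am, Sync=10am, Budget=10am, Triage=11am, Kickoff=10am.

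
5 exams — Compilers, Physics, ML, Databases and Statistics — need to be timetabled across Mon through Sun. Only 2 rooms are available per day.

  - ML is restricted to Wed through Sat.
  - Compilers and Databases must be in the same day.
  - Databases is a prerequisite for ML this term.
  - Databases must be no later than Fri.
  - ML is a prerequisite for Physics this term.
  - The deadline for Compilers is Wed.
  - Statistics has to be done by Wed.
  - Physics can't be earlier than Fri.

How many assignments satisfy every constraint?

Splitting on Compilers: it can be Mon (18), Tue (18), Wed (12). Listing each branch's schedules as (Physics, ML, Databases, Statistics):
Compilers=Mon: (Fri,Wed,Mon,Tue) (Fri,Wed,Mon,Wed) (Fri,Thu,Mon,Tue) (Fri,Thu,Mon,Wed) (Sat,Wed,Mon,Tue) (Sat,Wed,Mon,Wed) (Sat,Thu,Mon,Tue) (Sat,Thu,Mon,Wed) (Sat,Fri,Mon,Tue) (Sat,Fri,Mon,Wed) (Sun,Wed,Mon,Tue) (Sun,Wed,Mon,Wed) (Sun,Thu,Mon,Tue) (Sun,Thu,Mon,Wed) (Sun,Fri,Mon,Tue) (Sun,Fri,Mon,Wed) (Sun,Sat,Mon,Tue) (Sun,Sat,Mon,Wed) — 18.
Compilers=Tue: (Fri,Wed,Tue,Mon) (Fri,Wed,Tue,Wed) (Fri,Thu,Tue,Mon) (Fri,Thu,Tue,Wed) (Sat,Wed,Tue,Mon) (Sat,Wed,Tue,Wed) (Sat,Thu,Tue,Mon) (Sat,Thu,Tue,Wed) (Sat,Fri,Tue,Mon) (Sat,Fri,Tue,Wed) (Sun,Wed,Tue,Mon) (Sun,Wed,Tue,Wed) (Sun,Thu,Tue,Mon) (Sun,Thu,Tue,Wed) (Sun,Fri,Tue,Mon) (Sun,Fri,Tue,Wed) (Sun,Sat,Tue,Mon) (Sun,Sat,Tue,Wed) — 18.
Compilers=Wed: (Fri,Thu,Wed,Mon) (Fri,Thu,Wed,Tue) (Sat,Thu,Wed,Mon) (Sat,Thu,Wed,Tue) (Sat,Fri,Wed,Mon) (Sat,Fri,Wed,Tue) (Sun,Thu,Wed,Mon) (Sun,Thu,Wed,Tue) (Sun,Fri,Wed,Mon) (Sun,Fri,Wed,Tue) (Sun,Sat,Wed,Mon) (Sun,Sat,Wed,Tue) — 12.
Summing: 18 + 18 + 12 = 48.

48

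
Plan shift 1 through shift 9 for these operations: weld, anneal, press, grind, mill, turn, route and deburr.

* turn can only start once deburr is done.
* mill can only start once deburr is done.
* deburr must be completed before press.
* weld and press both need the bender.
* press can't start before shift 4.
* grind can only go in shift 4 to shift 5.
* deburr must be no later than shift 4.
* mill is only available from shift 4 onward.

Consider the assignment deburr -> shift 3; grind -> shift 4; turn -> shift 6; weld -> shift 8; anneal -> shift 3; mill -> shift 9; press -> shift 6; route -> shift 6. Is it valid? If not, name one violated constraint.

Yes

turn can only start once deburr is done — holds.
press can't start before shift 4 — holds.
deburr must be no later than shift 4 — holds.
mill can only start once deburr is done — holds.
grind can only go in shift 4 to shift 5 — holds.
weld and press both need the bender — holds.
deburr must be completed before press — holds.
mill is only available from shift 4 onward — holds.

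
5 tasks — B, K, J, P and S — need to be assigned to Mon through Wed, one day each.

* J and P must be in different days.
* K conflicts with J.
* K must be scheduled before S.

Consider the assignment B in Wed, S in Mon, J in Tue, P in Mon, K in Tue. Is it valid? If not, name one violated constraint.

K conflicts with J — violated.
K must be scheduled before S — violated.
J and P must be in different days — holds.

Invalid. K must be scheduled before S.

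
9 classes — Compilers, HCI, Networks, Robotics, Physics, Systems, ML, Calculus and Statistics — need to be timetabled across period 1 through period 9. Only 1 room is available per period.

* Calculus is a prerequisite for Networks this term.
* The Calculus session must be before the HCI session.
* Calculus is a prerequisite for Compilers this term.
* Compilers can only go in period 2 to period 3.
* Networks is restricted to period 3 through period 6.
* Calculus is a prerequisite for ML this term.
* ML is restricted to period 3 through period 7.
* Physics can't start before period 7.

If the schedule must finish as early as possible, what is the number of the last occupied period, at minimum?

period 9

The precedence chain requires at least 2 distinct periods.
With at most 1 per period and 9 classes, at least 9 periods are needed.
Physics can't be placed before period 7, so the schedule must run through at least period 7.
9 works (last occupied period: period 9): for example Calculus in period 1; Networks in period 3; Physics in period 7; Systems in period 8; Robotics in period 6; Statistics in period 9; Compilers in period 2; HCI in period 5; ML in period 4.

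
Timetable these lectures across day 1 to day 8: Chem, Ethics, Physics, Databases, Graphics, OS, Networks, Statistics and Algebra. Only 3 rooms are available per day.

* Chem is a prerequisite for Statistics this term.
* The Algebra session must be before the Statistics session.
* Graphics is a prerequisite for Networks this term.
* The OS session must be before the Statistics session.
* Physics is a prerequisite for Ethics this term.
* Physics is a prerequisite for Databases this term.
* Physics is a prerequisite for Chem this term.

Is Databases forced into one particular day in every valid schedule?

No

Databases can be day 2 (e.g. Graphics=day 3, Statistics=day 3, OS=day 1, Networks=day 4, Ethics=day 2, Databases=day 2, Chem=day 2, Physics=day 1, Algebra=day 1) or day 3 (e.g. Databases=day 3; Statistics=day 3; OS=day 1; Ethics=day 2; Networks=day 3; Graphics=day 1; Chem=day 2; Physics=day 1; Algebra=day 2).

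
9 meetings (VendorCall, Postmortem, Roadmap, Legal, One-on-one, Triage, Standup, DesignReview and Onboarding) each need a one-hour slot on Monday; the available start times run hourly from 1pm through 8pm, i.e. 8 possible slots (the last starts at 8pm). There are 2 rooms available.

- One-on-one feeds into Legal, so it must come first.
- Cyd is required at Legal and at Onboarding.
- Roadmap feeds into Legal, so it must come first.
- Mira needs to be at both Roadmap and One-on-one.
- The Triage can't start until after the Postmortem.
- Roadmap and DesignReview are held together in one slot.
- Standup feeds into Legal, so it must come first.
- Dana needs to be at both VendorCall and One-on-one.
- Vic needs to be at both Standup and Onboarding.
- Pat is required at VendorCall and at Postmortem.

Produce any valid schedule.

Triage=4pm, Onboarding=5pm, DesignReview=1pm, Postmortem=3pm, VendorCall=4pm, Standup=2pm, One-on-one=2pm, Roadmap=1pm, Legal=3pm

Checking: Roadmap(1pm) before Legal(3pm); Postmortem(3pm) before Triage(4pm); Standup(2pm) before Legal(3pm); One-on-one(2pm) before Legal(3pm); Legal(3pm) != Onboarding(5pm); VendorCall(4pm) != Postmortem(3pm); Roadmap(1pm) != One-on-one(2pm); VendorCall(4pm) != One-on-one(2pm); Standup(2pm) != Onboarding(5pm); Roadmap = DesignReview = 1pm; max 2 per slot (cap 2).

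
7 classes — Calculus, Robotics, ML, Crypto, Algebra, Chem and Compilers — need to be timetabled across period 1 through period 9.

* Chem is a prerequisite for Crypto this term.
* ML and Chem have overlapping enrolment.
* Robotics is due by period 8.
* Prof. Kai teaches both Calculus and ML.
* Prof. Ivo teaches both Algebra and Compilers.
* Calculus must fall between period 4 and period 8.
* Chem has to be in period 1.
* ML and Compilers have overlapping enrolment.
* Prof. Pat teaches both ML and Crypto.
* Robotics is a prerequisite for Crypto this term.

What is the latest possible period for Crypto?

Precedence pushes Crypto to at least period 2.
Crypto at period 9 is achievable: Crypto=period 9; Robotics=period 1; Algebra=period 1; Calculus=period 4; Chem=period 1; Compilers=period 3; ML=period 2.

period 9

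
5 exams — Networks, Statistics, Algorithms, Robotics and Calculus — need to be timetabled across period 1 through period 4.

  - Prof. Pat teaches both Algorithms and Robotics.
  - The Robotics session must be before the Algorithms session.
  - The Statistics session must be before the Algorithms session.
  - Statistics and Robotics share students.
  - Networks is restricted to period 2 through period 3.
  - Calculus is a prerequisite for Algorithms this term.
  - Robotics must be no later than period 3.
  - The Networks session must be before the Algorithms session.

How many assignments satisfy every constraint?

40

Splitting on Networks: it can be period 2 (22), period 3 (18). Listing each branch's schedules as (Statistics, Algorithms, Robotics, Calculus) by period number:
Networks=period 2: (1,3,2,1) (1,3,2,2) (1,4,2,1) (1,4,2,2) (1,4,2,3) (1,4,3,1) (1,4,3,2) (1,4,3,3) (2,3,1,1) (2,3,1,2) (2,4,1,1) (2,4,1,2) (2,4,1,3) (2,4,3,1) (2,4,3,2) (2,4,3,3) (3,4,1,1) (3,4,1,2) (3,4,1,3) (3,4,2,1) (3,4,2,2) (3,4,2,3) — 22.
Networks=period 3: (1,4,2,1) (1,4,2,2) (1,4,2,3) (1,4,3,1) (1,4,3,2) (1,4,3,3) (2,4,1,1) (2,4,1,2) (2,4,1,3) (2,4,3,1) (2,4,3,2) (2,4,3,3) (3,4,1,1) (3,4,1,2) (3,4,1,3) (3,4,2,1) (3,4,2,2) (3,4,2,3) — 18.
Summing: 22 + 18 = 40.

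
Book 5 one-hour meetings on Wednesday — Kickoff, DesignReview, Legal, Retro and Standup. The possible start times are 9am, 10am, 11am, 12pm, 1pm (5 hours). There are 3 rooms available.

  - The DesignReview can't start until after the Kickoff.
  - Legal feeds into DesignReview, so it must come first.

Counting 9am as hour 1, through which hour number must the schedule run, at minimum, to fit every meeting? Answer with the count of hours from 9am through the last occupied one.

2

The precedence chain requires at least 2 distinct hours.
With at most 3 per hour and 5 meetings, at least 2 hours are needed.
2 works (last occupied hour: 10am): for example Legal=9am; Standup=10am; DesignReview=10am; Retro=9am; Kickoff=9am.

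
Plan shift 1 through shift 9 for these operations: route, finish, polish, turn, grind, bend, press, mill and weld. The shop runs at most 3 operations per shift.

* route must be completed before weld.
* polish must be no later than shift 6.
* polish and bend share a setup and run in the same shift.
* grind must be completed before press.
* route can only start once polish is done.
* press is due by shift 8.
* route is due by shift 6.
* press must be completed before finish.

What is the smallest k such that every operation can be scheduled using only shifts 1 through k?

The precedence chain requires at least 3 distinct shifts.
With at most 3 per shift and 9 operations, at least 3 shifts are needed.
3 works (last occupied shift: shift 3): for example weld in shift 3; grind in shift 1; bend in shift 1; route in shift 2; finish in shift 3; press in shift 2; turn in shift 2; polish in shift 1; mill in shift 3.

3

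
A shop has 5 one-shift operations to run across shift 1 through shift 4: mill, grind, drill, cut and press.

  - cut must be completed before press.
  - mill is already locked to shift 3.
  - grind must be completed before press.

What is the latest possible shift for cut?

Downstream work caps cut at shift 3.
cut at shift 3 is achievable: drill=shift 1; press=shift 4; cut=shift 3; grind=shift 1; mill=shift 3.

shift 3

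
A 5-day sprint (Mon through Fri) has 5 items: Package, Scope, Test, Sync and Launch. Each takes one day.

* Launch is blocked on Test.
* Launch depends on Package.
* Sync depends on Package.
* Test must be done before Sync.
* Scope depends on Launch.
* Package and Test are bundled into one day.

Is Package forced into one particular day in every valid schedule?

Package can be Mon (e.g. Test in Mon, Package in Mon, Scope in Wed, Launch in Tue, Sync in Tue) or Tue (e.g. Sync in Wed; Package in Tue; Scope in Thu; Launch in Wed; Test in Tue).

No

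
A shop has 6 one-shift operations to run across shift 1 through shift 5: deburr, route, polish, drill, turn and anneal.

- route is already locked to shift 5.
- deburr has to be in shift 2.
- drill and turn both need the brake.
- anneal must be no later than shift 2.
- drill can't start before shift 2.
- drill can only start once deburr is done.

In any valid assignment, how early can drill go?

shift 3

Drill is available from shift 2; precedence pushes drill to at least shift 3.
drill at shift 3 is achievable: route=shift 5; drill=shift 3; deburr=shift 2; turn=shift 1; polish=shift 1; anneal=shift 1.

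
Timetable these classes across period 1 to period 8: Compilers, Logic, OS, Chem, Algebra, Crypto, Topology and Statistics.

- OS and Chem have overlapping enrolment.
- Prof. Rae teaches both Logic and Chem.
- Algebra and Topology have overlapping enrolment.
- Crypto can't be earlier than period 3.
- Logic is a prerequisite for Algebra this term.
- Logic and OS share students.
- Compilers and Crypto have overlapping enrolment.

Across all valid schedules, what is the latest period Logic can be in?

Downstream work caps Logic at period 7.
Logic at period 7 is achievable: Crypto -> period 3; Chem -> period 2; Topology -> period 1; Logic -> period 7; Statistics -> period 1; Algebra -> period 8; Compilers -> period 1; OS -> period 1.

period 7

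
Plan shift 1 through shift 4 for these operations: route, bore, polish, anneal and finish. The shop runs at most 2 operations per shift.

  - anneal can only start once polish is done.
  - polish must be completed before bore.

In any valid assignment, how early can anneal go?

shift 2

Precedence pushes anneal to at least shift 2.
anneal at shift 2 is achievable: polish -> shift 1; finish -> shift 3; route -> shift 1; anneal -> shift 2; bore -> shift 2.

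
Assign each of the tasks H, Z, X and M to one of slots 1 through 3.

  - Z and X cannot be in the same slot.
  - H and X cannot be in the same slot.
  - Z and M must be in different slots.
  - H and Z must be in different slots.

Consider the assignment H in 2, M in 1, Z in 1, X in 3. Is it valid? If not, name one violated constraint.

H and X cannot be in the same slot — holds.
Z and X cannot be in the same slot — holds.
Z and M must be in different slots — violated.
H and Z must be in different slots — holds.

Invalid. Z and M must be in different slots.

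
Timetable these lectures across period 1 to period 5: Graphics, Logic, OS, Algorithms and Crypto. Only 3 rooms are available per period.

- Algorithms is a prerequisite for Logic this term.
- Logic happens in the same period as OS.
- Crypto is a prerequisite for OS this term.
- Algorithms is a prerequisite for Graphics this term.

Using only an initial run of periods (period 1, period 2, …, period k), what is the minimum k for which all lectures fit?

2

The precedence chain requires at least 2 distinct periods.
With at most 3 per period and 5 lectures, at least 2 periods are needed.
2 works (last occupied period: period 2): for example Graphics -> period 2; Algorithms -> period 1; OS -> period 2; Logic -> period 2; Crypto -> period 1.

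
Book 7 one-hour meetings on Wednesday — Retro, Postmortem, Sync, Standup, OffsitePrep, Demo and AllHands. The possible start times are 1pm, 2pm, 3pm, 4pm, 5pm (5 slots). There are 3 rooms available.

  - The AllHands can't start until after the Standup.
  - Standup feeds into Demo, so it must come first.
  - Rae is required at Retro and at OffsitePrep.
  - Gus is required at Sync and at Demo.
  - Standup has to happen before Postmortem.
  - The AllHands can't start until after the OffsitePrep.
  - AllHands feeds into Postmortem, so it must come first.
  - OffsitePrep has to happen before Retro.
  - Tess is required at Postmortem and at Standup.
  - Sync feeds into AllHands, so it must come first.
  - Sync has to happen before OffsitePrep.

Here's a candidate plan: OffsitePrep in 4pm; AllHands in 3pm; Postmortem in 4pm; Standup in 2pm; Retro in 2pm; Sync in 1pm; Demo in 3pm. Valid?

The AllHands can't start until after the OffsitePrep — violated.
There are 3 rooms available — holds.
Gus is required at Sync and at Demo — holds.
Standup has to happen before Postmortem — holds.
OffsitePrep has to happen before Retro — violated.
Rae is required at Retro and at OffsitePrep — holds.
Tess is required at Postmortem and at Standup — holds.
The AllHands can't start until after the Standup — holds.
Standup feeds into Demo, so it must come first — holds.
Sync feeds into AllHands, so it must come first — holds.
Sync has to happen before OffsitePrep — holds.
AllHands feeds into Postmortem, so it must come first — holds.

Invalid. OffsitePrep has to happen before Retro.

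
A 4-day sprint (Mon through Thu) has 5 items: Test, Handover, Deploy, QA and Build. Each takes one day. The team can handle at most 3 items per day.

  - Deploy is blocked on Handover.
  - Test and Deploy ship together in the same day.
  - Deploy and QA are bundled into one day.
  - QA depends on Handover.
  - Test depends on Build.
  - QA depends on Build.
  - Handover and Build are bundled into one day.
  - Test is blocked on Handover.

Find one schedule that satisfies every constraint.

Build in Mon, QA in Tue, Deploy in Tue, Test in Tue, Handover in Mon

Checking: Handover(Mon) before Test(Tue); Handover(Mon) before QA(Tue); Build(Mon) before QA(Tue); Handover(Mon) before Deploy(Tue); Build(Mon) before Test(Tue); Test = Deploy = Tue; Handover = Build = Mon; Deploy = QA = Tue; max 3 per day (cap 3).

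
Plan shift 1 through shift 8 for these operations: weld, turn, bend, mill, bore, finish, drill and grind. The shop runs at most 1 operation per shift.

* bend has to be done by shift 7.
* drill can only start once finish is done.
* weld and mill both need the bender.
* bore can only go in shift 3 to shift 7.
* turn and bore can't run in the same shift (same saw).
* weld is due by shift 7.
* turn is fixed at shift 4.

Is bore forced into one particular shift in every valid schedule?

No

bore can be shift 3 (e.g. turn=shift 4; bend=shift 2; finish=shift 5; drill=shift 6; mill=shift 7; grind=shift 8; weld=shift 1; bore=shift 3) or shift 5 (e.g. grind=shift 8, bend=shift 2, mill=shift 7, weld=shift 1, drill=shift 6, finish=shift 3, bore=shift 5, turn=shift 4).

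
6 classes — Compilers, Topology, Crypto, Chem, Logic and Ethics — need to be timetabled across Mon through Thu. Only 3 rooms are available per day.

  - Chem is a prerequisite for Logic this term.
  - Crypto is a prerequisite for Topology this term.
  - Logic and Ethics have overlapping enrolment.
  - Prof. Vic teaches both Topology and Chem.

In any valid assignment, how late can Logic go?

Thu

Precedence pushes Logic to at least Tue.
Logic at Thu is achievable: Logic -> Thu; Ethics -> Tue; Crypto -> Mon; Topology -> Tue; Chem -> Mon; Compilers -> Mon.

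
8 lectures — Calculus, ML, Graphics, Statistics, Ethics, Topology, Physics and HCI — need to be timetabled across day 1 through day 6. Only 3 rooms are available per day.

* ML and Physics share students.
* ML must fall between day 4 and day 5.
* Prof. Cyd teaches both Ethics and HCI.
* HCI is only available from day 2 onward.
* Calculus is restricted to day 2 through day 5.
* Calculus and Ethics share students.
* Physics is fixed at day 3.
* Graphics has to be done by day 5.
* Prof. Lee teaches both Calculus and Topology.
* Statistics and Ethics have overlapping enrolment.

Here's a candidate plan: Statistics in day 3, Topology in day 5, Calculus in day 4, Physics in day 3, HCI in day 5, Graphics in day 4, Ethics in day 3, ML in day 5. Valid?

No. Statistics and Ethics have overlapping enrolment is not satisfied.

HCI is only available from day 2 onward — holds.
Prof. Lee teaches both Calculus and Topology — holds.
Prof. Cyd teaches both Ethics and HCI — holds.
Only 3 rooms are available per day — holds.
ML must fall between day 4 and day 5 — holds.
Calculus and Ethics share students — holds.
Statistics and Ethics have overlapping enrolment — violated.
Calculus is restricted to day 2 through day 5 — holds.
Graphics has to be done by day 5 — holds.
ML and Physics share students — holds.
Physics is fixed at day 3 — holds.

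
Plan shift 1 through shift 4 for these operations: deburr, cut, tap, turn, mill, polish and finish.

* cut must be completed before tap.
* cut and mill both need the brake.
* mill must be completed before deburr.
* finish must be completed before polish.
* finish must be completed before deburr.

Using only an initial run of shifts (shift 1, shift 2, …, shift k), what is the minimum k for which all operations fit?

3

The precedence chain requires at least 2 distinct shifts.
Could 2 shifts be enough, i.e. nothing placed later than shift 2? No: deburr must come after mill (at shift 1 or later) → {shift 2}; mill must come before deburr (at shift 2 or earlier) → {shift 1}; tap must come after cut (at shift 1 or later) → {shift 2}; cut must come before tap (at shift 2 or earlier) → {shift 1}; mill can't share with cut (shift 1) → nothing is left.
So 2 shifts is not enough.
3 works (last occupied shift: shift 3): for example turn -> shift 1, deburr -> shift 2, polish -> shift 2, finish -> shift 1, tap -> shift 3, mill -> shift 1, cut -> shift 2.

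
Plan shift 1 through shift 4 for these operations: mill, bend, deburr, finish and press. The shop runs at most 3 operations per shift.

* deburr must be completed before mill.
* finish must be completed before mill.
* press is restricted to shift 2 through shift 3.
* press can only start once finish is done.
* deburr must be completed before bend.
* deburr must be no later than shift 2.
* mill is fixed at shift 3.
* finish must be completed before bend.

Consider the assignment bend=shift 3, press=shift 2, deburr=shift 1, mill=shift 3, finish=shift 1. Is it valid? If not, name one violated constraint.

deburr must be completed before bend — holds.
deburr must be no later than shift 2 — holds.
finish must be completed before bend — holds.
deburr must be completed before mill — holds.
The shop runs at most 3 operations per shift — holds.
press can only start once finish is done — holds.
press is restricted to shift 2 through shift 3 — holds.
mill is fixed at shift 3 — holds.
finish must be completed before mill — holds.

Yes, all constraints hold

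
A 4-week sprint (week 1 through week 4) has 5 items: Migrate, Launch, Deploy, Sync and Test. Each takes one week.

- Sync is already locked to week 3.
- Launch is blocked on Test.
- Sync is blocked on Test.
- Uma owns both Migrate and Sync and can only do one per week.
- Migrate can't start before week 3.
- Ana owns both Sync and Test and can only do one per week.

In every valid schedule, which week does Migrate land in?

Migrate's window is week 3–week 4.
Sync is fixed at week 3, and Migrate can't share a week with Sync.
So Migrate must be week 4.

week 4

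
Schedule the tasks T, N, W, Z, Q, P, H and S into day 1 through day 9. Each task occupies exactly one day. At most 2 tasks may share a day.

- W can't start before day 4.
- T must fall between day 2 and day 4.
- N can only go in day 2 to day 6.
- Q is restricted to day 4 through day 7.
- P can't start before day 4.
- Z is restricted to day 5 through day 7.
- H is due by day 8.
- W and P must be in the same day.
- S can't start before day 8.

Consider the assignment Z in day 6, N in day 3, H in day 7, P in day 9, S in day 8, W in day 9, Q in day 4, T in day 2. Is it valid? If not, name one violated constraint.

Yes

T must fall between day 2 and day 4 — holds.
Q is restricted to day 4 through day 7 — holds.
S can't start before day 8 — holds.
Z is restricted to day 5 through day 7 — holds.
W and P must be in the same day — holds.
H is due by day 8 — holds.
At most 2 tasks may share a day — holds.
N can only go in day 2 to day 6 — holds.
P can't start before day 4 — holds.
W can't start before day 4 — holds.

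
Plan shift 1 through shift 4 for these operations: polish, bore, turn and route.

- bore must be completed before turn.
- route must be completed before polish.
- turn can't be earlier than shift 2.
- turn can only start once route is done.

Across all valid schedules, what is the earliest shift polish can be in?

Precedence pushes polish to at least shift 2.
polish at shift 2 is achievable: turn=shift 2; polish=shift 2; route=shift 1; bore=shift 1.

shift 2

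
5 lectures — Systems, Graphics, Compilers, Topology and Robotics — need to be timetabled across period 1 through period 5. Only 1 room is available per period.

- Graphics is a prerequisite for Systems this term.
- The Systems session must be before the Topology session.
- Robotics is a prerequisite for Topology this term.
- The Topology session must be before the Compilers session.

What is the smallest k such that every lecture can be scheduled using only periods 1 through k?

5 periods

The precedence chain requires at least 4 distinct periods.
With at most 1 per period and 5 lectures, at least 5 periods are needed.
5 works (last occupied period: period 5): for example Compilers -> period 5; Systems -> period 2; Topology -> period 4; Graphics -> period 1; Robotics -> period 3.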